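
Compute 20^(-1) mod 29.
Since 29 is prime, by Fermat 20^(-1) ≡ 20^{27} ≡ 16 mod 29. Verify: 20 × 16 = 320 ≡ 1 mod 29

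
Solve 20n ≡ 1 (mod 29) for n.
Since 29 is prime, by Fermat 20^(-1) ≡ 20^{27} ≡ 16 (mod 29). Verify: 20 × 16 = 320 ≡ 1 (mod 29)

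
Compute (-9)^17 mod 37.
By repeated squaring (mod 37): (-9)^{1}≡28, (-9)^{2}≡7, (-9)^{4}≡12, (-9)^{8}≡33, (-9)^{16}≡16. Then (-9)^{17} = (-9)^{16+1} ≡ 16 × 28 ≡ 4 (mod 37)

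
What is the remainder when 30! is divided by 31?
By Wilson's theorem, (30)! ≡ -1 ≡ 30 (mod 31)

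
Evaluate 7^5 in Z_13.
By repeated squaring (mod 13): 7^{1}≡7, 7^{2}≡10, 7^{4}≡9. Then 7^{5} = 7^{4+1} ≡ 9 × 7 ≡ 11 (mod 13)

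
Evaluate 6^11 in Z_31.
By repeated squaring (mod 31): 6^{1}≡6, 6^{2}≡5, 6^{4}≡25, 6^{8}≡5. Then 6^{11} = 6^{8+2+1} ≡ 5 × 5 × 6 ≡ 26 (mod 31)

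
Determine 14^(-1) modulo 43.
Since 43 is prime, by Fermat 14^(-1) ≡ 14^{41} ≡ 40 mod 43. Verify: 14 × 40 = 560 ≡ 1 mod 43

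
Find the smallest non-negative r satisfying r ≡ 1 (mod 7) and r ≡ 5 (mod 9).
M = 7 × 9 = 63. M₁ = 9, y₁ ≡ 4 (mod 7). M₂ = 7, y₂ ≡ 4 (mod 9). r = 1×9×4 + 5×7×4 ≡ 50 (mod 63)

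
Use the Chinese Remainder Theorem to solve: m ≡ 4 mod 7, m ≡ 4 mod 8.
M = 7 × 8 = 56. M₁ = 8, y₁ ≡ 1 mod 7. M₂ = 7, y₂ ≡ 7 mod 8. m = 4×8×1 + 4×7×7 ≡ 4 mod 56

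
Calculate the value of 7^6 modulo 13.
By repeated squaring (mod 13): 7^{1}≡7, 7^{2}≡10, 7^{4}≡9. Then 7^{6} = 7^{4+2} ≡ 9 × 10 ≡ 12 (mod 13)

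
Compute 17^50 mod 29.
Using Fermat: 17^{28} ≡ 1 (mod 29). 50 ≡ 22 (mod 28). So 17^{50} ≡ 17^{22} ≡ 28 (mod 29)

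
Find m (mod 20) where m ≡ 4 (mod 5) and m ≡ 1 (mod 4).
M = 5 × 4 = 20. M₁ = 4, y₁ ≡ 4 (mod 5). M₂ = 5, y₂ ≡ 1 (mod 4). m = 4×4×4 + 1×5×1 ≡ 9 (mod 20)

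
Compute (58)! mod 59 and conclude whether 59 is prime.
(58)! mod 59 = 58. Since 58 ≡ -1 (mod 59), 59 is prime.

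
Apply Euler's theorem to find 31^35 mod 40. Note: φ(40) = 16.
By Euler: 31^{16} ≡ 1 mod 40 since gcd(31, 40) = 1. 35 = 2×16 + 3. So 31^{35} ≡ 31^{3} ≡ 31 mod 40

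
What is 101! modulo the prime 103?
(102)! = (101)! × (102) ≡ -1 mod 103. So (101)! ≡ -1 × (102)^(-1) ≡ (-1)×(-1) = 1 mod 103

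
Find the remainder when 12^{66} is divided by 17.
By Fermat: 12^{16} ≡ 1 mod 17. 66 = 4×16 + 2. So 12^{66} ≡ 12^{2} ≡ 8 mod 17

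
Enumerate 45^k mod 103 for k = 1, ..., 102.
45^1, 45^2, ..., 45^{102} mod 103: [45, 68, 73, 92, 20, 76, 21, 18, 89, 91, 78, 8, 51, 29, 69, 15, 57, 93, 65, 41, 94, 7, 6, 64, 99, 26, 37, 17, 44, 23, 5, 19, 31, 56, 48, 100, 71, 2, 90, 33, 43, 81, 40, 49, 42, 36, 75, 79, 53, 16, 102, 58, 35, 30, 11, 83, 27, 82, 85, 14, 12, 25, 95, 52, 74, 34, 88, 46, 10, 38, 62, 9, 96, 97, 39, 4, 77, 66, 86, 59, 80, 98, 84, 72, 47, 55, 3, 32, 101, 13, 70, 60, 22, 63, 54, 61, 67, 28, 24, 50, 87, 1]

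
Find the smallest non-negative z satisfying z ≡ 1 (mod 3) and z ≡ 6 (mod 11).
M = 3 × 11 = 33. M₁ = 11, y₁ ≡ 2 (mod 3). M₂ = 3, y₂ ≡ 4 (mod 11). z = 1×11×2 + 6×3×4 ≡ 28 (mod 33)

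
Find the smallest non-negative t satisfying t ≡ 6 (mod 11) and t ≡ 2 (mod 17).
M = 11 × 17 = 187. M₁ = 17, y₁ ≡ 2 (mod 11). M₂ = 11, y₂ ≡ 14 (mod 17). t = 6×17×2 + 2×11×14 ≡ 138 (mod 187)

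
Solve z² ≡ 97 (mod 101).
The square roots of 97 mod 101 are 81 and 20. Verify: 81² = 6561 ≡ 97 (mod 101)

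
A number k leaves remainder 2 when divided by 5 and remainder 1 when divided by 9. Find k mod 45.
M = 5 × 9 = 45. M₁ = 9, y₁ ≡ 4 mod 5. M₂ = 5, y₂ ≡ 2 mod 9. k = 2×9×4 + 1×5×2 ≡ 37 mod 45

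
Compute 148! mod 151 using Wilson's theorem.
(150)! = (148)! × (149) × (150) ≡ -1 mod 151. So (148)! ≡ -1 × [(150)(149)]^(-1) ≡ 75 mod 151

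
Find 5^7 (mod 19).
By repeated squaring (mod 19): 5^{1}≡5, 5^{2}≡6, 5^{4}≡17. Then 5^{7} = 5^{4+2+1} ≡ 17 × 6 × 5 ≡ 16 (mod 19)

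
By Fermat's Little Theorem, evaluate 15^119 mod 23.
By Fermat: 15^{22} ≡ 1 mod 23. 119 = 5×22 + 9. So 15^{119} ≡ 15^{9} ≡ 14 mod 23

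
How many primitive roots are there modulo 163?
Number of primitive roots mod 163 = φ(p-1) = φ(162) = 54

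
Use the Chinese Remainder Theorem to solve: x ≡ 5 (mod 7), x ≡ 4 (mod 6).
M = 7 × 6 = 42. M₁ = 6, y₁ ≡ 6 (mod 7). M₂ = 7, y₂ ≡ 1 (mod 6). x = 5×6×6 + 4×7×1 ≡ 40 (mod 42)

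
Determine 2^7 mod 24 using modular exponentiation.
By repeated squaring mod 24: 2^{1}≡2, 2^{2}≡4, 2^{4}≡16. Then 2^{7} = 2^{4+2+1} ≡ 16 × 4 × 2 ≡ 8 mod 24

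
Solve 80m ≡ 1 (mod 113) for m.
Since 113 is prime, by Fermat 80^(-1) ≡ 80^{111} ≡ 89 (mod 113). Verify: 80 × 89 = 7120 ≡ 1 (mod 113)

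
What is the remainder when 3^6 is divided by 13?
By repeated squaring (mod 13): 3^{1}≡3, 3^{2}≡9, 3^{4}≡3. Then 3^{6} = 3^{4+2} ≡ 3 × 9 ≡ 1 (mod 13)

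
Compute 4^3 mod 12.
4^{3} = 64 ≡ 4 mod 12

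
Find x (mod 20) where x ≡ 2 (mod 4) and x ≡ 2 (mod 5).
M = 4 × 5 = 20. M₁ = 5, y₁ ≡ 1 (mod 4). M₂ = 4, y₂ ≡ 4 (mod 5). x = 2×5×1 + 2×4×4 ≡ 2 (mod 20)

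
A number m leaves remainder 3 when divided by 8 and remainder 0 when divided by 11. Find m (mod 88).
M = 8 × 11 = 88. M₁ = 11, y₁ ≡ 3 (mod 8). M₂ = 8, y₂ ≡ 7 (mod 11). m = 3×11×3 + 0×8×7 ≡ 11 (mod 88)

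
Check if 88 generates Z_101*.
88^{25} ≡ 1 (mod 101) and 25 < 100, so ord_101(88) = 25 ≠ 100 and 88 is not a primitive root.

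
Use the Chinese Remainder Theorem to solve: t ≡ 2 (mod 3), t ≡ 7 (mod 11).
M = 3 × 11 = 33. M₁ = 11, y₁ ≡ 2 (mod 3). M₂ = 3, y₂ ≡ 4 (mod 11). t = 2×11×2 + 7×3×4 ≡ 29 (mod 33)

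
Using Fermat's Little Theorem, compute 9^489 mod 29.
By Fermat: 9^{28} ≡ 1 (mod 29). 489 ≡ 13 (mod 28). So 9^{489} ≡ 9^{13} ≡ 13 (mod 29)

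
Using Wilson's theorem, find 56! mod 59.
(58)! = (56)! × (57) × (58) ≡ -1 (mod 59). So (56)! ≡ -1 × [(58)(57)]^(-1) ≡ 29 (mod 59)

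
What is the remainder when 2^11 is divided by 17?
By repeated squaring (mod 17): 2^{1}≡2, 2^{2}≡4, 2^{4}≡16, 2^{8}≡1. Then 2^{11} = 2^{8+2+1} ≡ 1 × 4 × 2 ≡ 8 (mod 17)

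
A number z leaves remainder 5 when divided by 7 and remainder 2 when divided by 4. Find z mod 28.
M = 7 × 4 = 28. M₁ = 4, y₁ ≡ 2 mod 7. M₂ = 7, y₂ ≡ 3 mod 4. z = 5×4×2 + 2×7×3 ≡ 26 mod 28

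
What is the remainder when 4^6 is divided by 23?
By repeated squaring mod 23: 4^{1}≡4, 4^{2}≡16, 4^{4}≡3. Then 4^{6} = 4^{4+2} ≡ 3 × 16 ≡ 2 mod 23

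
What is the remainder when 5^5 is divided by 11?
By repeated squaring mod 11: 5^{1}≡5, 5^{2}≡3, 5^{4}≡9. Then 5^{5} = 5^{4+1} ≡ 9 × 5 ≡ 1 mod 11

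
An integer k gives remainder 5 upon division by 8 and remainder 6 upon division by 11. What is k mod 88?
M = 8 × 11 = 88. M₁ = 11, y₁ ≡ 3 mod 8. M₂ = 8, y₂ ≡ 7 mod 11. k = 5×11×3 + 6×8×7 ≡ 61 mod 88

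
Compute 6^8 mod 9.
By repeated squaring (mod 9): 6^{1}≡6, 6^{2}≡0, 6^{4}≡0, 6^{8}≡0. So 6^{8} ≡ 0 (mod 9)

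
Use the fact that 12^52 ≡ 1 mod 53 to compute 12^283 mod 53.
By Fermat: 12^{52} ≡ 1 mod 53. 283 ≡ 23 mod 52. So 12^{283} ≡ 12^{23} ≡ 48 mod 53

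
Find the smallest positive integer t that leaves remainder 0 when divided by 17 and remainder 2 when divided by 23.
M = 17 × 23 = 391. M₁ = 23, y₁ ≡ 3 (mod 17). M₂ = 17, y₂ ≡ 19 (mod 23). t = 0×23×3 + 2×17×19 ≡ 255 (mod 391)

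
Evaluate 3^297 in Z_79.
Using Fermat: 3^{78} ≡ 1 mod 79. 297 ≡ 63 mod 78. So 3^{297} ≡ 3^{63} ≡ 15 mod 79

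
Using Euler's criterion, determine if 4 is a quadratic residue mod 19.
By Euler's criterion: 4^{9} ≡ 1 mod 19. Since this equals 1, 4 is a QR.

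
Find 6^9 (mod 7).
Using Fermat: 6^{6} ≡ 1 (mod 7). 9 ≡ 3 (mod 6). So 6^{9} ≡ 6^{3} ≡ 6 (mod 7)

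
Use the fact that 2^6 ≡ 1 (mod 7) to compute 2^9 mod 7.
By Fermat: 2^{6} ≡ 1 (mod 7). So 2^{9} = 2^{6} · 2^{3} ≡ 2^{3} ≡ 1 (mod 7)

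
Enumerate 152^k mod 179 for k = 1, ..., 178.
152^1, 152^2, ..., 152^{178} mod 179: [152, 13, 7, 169, 91, 49, 109, 100, 164, 47, 163, 74, 150, 67, 160, 155, 111, 46, 11, 61, 143, 77, 69, 106, 2, 125, 26, 14, 159, 3, 98, 39, 21, 149, 94, 147, 148, 121, 134, 141, 131, 43, 92, 22, 122, 107, 154, 138, 33, 4, 71, 52, 28, 139, 6, 17, 78, 42, 119, 9, 115, 117, 63, 89, 103, 83, 86, 5, 44, 65, 35, 129, 97, 66, 8, 142, 104, 56, 99, 12, 34, 156, 84, 59, 18, 51, 55, 126, 178, 27, 166, 172, 10, 88, 130, 70, 79, 15, 132, 16, 105, 29, 112, 19, 24, 68, 133, 168, 118, 36, 102, 110, 73, 177, 54, 153, 165, 20, 176, 81, 140, 158, 30, 85, 32, 31, 58, 45, 38, 48, 136, 87, 157, 57, 72, 25, 41, 146, 175, 108, 127, 151, 40, 173, 162, 101, 137, 60, 170, 64, 62, 116, 90, 76, 96, 93, 174, 135, 114, 144, 50, 82, 113, 171, 37, 75, 123, 80, 167, 145, 23, 95, 120, 161, 128, 124, 53, 1]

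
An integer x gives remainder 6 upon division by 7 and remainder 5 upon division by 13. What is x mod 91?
M = 7 × 13 = 91. M₁ = 13, y₁ ≡ 6 mod 7. M₂ = 7, y₂ ≡ 2 mod 13. x = 6×13×6 + 5×7×2 ≡ 83 mod 91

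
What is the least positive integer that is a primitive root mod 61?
g = 2. For each prime q|60: 2^{30}≡60, 2^{20}≡47, 2^{12}≡9, none ≡ 1, so ord_61(2) = 60 and 2 is a primitive root.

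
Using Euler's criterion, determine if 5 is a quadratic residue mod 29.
By Euler's criterion: 5^{14} ≡ 1 mod 29. Since this equals 1, 5 is a QR.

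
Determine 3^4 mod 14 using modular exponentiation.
3^{4} = 81 ≡ 11 (mod 14)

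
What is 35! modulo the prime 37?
(36)! = (35)! × (36) ≡ -1 (mod 37). So (35)! ≡ -1 × (36)^(-1) ≡ (-1)×(-1) = 1 (mod 37)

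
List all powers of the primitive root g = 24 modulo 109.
24^1, 24^2, ..., 24^{108} mod 109: [24, 31, 90, 89, 65, 34, 53, 73, 8, 83, 30, 66, 58, 84, 54, 97, 39, 64, 10, 22, 92, 28, 18, 105, 13, 94, 76, 80, 67, 82, 6, 35, 77, 104, 98, 63, 95, 100, 2, 48, 62, 71, 69, 21, 68, 106, 37, 16, 57, 60, 23, 7, 59, 108, 85, 78, 19, 20, 44, 75, 56, 36, 101, 26, 79, 43, 51, 25, 55, 12, 70, 45, 99, 87, 17, 81, 91, 4, 96, 15, 33, 29, 42, 27, 103, 74, 32, 5, 11, 46, 14, 9, 107, 61, 47, 38, 40, 88, 41, 3, 72, 93, 52, 49, 86, 102, 50, 1]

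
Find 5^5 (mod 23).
By repeated squaring (mod 23): 5^{1}≡5, 5^{2}≡2, 5^{4}≡4. Then 5^{5} = 5^{4+1} ≡ 4 × 5 ≡ 20 (mod 23)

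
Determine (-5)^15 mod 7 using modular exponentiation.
Using Fermat: (-5)^{6} ≡ 1 (mod 7). 15 ≡ 3 (mod 6). So (-5)^{15} ≡ (-5)^{3} ≡ 1 (mod 7)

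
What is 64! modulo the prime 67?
(66)! = (64)! × (65) × (66) ≡ -1 mod 67. So (64)! ≡ -1 × [(66)(65)]^(-1) ≡ 33 mod 67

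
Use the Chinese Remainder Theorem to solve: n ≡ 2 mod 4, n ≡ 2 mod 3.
M = 4 × 3 = 12. M₁ = 3, y₁ ≡ 3 mod 4. M₂ = 4, y₂ ≡ 1 mod 3. n = 2×3×3 + 2×4×1 ≡ 2 mod 12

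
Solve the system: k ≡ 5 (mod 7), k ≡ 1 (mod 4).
M = 7 × 4 = 28. M₁ = 4, y₁ ≡ 2 (mod 7). M₂ = 7, y₂ ≡ 3 (mod 4). k = 5×4×2 + 1×7×3 ≡ 5 (mod 28)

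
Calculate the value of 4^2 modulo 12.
4^{2} = 16 ≡ 4 (mod 12)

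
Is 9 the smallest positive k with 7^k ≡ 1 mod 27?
Powers of 7 mod 27: 7^1≡7, 7^2≡22, 7^3≡19, 7^4≡25, 7^5≡13, 7^6≡10, 7^7≡16, 7^8≡4, 7^9≡1. First k with 7^k≡1 is k=9. Yes, ord_27(7) = 9.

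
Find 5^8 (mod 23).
By repeated squaring (mod 23): 5^{1}≡5, 5^{2}≡2, 5^{4}≡4, 5^{8}≡16. So 5^{8} ≡ 16 (mod 23)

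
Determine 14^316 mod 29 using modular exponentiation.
Using Fermat: 14^{28} ≡ 1 mod 29. 316 ≡ 8 mod 28. So 14^{316} ≡ 14^{8} ≡ 23 mod 29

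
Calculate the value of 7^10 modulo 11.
Using Fermat: 7^{10} ≡ 1 mod 11. 10 ≡ 0 mod 10. So 7^{10} ≡ 7^{0} ≡ 1 mod 11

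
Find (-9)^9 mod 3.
By repeated squaring mod 3: (-9)^{1}≡0, (-9)^{2}≡0, (-9)^{4}≡0, (-9)^{8}≡0. Then (-9)^{9} = (-9)^{8+1} ≡ 0 × 0 ≡ 0 mod 3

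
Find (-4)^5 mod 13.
By repeated squaring mod 13: (-4)^{1}≡9, (-4)^{2}≡3, (-4)^{4}≡9. Then (-4)^{5} = (-4)^{4+1} ≡ 9 × 9 ≡ 3 mod 13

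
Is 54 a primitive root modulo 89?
ord_89(54) divides 88. For each prime q|88: 54^{44}≡88, 54^{8}≡16, none ≡ 1. So 54 has order 88 and is a primitive root mod 89.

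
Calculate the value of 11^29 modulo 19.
Using Fermat: 11^{18} ≡ 1 (mod 19). 29 ≡ 11 (mod 18). So 11^{29} ≡ 11^{11} ≡ 7 (mod 19)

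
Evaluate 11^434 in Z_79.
Using Fermat: 11^{78} ≡ 1 (mod 79). 434 ≡ 44 (mod 78). So 11^{434} ≡ 11^{44} ≡ 49 (mod 79)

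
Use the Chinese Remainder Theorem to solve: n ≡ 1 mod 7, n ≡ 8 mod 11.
M = 7 × 11 = 77. M₁ = 11, y₁ ≡ 2 mod 7. M₂ = 7, y₂ ≡ 8 mod 11. n = 1×11×2 + 8×7×8 ≡ 8 mod 77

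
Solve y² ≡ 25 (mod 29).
The square roots of 25 mod 29 are 24 and 5. Verify: 24² = 576 ≡ 25 (mod 29)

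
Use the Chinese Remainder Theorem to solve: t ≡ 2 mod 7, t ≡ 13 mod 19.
M = 7 × 19 = 133. M₁ = 19, y₁ ≡ 3 mod 7. M₂ = 7, y₂ ≡ 11 mod 19. t = 2×19×3 + 13×7×11 ≡ 51 mod 133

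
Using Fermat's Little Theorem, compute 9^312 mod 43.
By Fermat: 9^{42} ≡ 1 mod 43. 312 ≡ 18 mod 42. So 9^{312} ≡ 9^{18} ≡ 21 mod 43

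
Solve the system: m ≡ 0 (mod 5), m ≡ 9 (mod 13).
M = 5 × 13 = 65. M₁ = 13, y₁ ≡ 2 (mod 5). M₂ = 5, y₂ ≡ 8 (mod 13). m = 0×13×2 + 9×5×8 ≡ 35 (mod 65)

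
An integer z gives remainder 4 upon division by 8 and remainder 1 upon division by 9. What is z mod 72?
M = 8 × 9 = 72. M₁ = 9, y₁ ≡ 1 mod 8. M₂ = 8, y₂ ≡ 8 mod 9. z = 4×9×1 + 1×8×8 ≡ 28 mod 72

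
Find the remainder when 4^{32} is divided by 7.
By Fermat: 4^{6} ≡ 1 mod 7. 32 = 5×6 + 2. So 4^{32} ≡ 4^{2} ≡ 2 mod 7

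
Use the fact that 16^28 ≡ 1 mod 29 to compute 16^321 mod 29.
By Fermat: 16^{28} ≡ 1 mod 29. 321 ≡ 13 mod 28. So 16^{321} ≡ 16^{13} ≡ 20 mod 29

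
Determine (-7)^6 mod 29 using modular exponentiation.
By repeated squaring (mod 29): (-7)^{1}≡22, (-7)^{2}≡20, (-7)^{4}≡23. Then (-7)^{6} = (-7)^{4+2} ≡ 23 × 20 ≡ 25 (mod 29)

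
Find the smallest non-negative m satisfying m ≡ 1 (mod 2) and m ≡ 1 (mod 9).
M = 2 × 9 = 18. M₁ = 9, y₁ ≡ 1 (mod 2). M₂ = 2, y₂ ≡ 5 (mod 9). m = 1×9×1 + 1×2×5 ≡ 1 (mod 18)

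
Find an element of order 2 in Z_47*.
46 has order 2 mod 47 since 46^{2} ≡ 1 (mod 47) and no smaller power works.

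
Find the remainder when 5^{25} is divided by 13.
By Fermat: 5^{12} ≡ 1 mod 13. 25 = 2×12 + 1. So 5^{25} ≡ 5^{1} ≡ 5 mod 13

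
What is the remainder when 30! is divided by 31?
By Wilson's theorem, (30)! ≡ -1 ≡ 30 (mod 31)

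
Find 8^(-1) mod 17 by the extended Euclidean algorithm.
Extended GCD: 8(-2) + 17(1) = 1. So 8^(-1) ≡ -2 ≡ 15 mod 17. Verify: 8 × 15 = 120 ≡ 1 mod 17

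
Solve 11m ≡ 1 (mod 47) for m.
Since 47 is prime, by Fermat 11^(-1) ≡ 11^{45} ≡ 30 (mod 47). Verify: 11 × 30 = 330 ≡ 1 (mod 47)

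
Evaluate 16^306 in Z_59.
Using Fermat: 16^{58} ≡ 1 mod 59. 306 ≡ 16 mod 58. So 16^{306} ≡ 16^{16} ≡ 5 mod 59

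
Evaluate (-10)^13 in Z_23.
By repeated squaring mod 23: (-10)^{1}≡13, (-10)^{2}≡8, (-10)^{4}≡18, (-10)^{8}≡2. Then (-10)^{13} = (-10)^{8+4+1} ≡ 2 × 18 × 13 ≡ 8 mod 23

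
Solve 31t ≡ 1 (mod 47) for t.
Since 47 is prime, by Fermat 31^(-1) ≡ 31^{45} ≡ 44 (mod 47). Verify: 31 × 44 = 1364 ≡ 1 (mod 47)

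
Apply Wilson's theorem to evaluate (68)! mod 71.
(70)! = (68)! × (69) × (70) ≡ -1 mod 71. So (68)! ≡ -1 × [(70)(69)]^(-1) ≡ 35 mod 71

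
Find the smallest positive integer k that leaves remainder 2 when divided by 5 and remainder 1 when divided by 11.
M = 5 × 11 = 55. M₁ = 11, y₁ ≡ 1 (mod 5). M₂ = 5, y₂ ≡ 9 (mod 11). k = 2×11×1 + 1×5×9 ≡ 12 (mod 55)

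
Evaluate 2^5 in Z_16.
By repeated squaring mod 16: 2^{1}≡2, 2^{2}≡4, 2^{4}≡0. Then 2^{5} = 2^{4+1} ≡ 0 × 2 ≡ 0 mod 16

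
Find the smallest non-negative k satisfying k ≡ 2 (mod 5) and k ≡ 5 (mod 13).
M = 5 × 13 = 65. M₁ = 13, y₁ ≡ 2 (mod 5). M₂ = 5, y₂ ≡ 8 (mod 13). k = 2×13×2 + 5×5×8 ≡ 57 (mod 65)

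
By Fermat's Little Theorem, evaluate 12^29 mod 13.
By Fermat: 12^{12} ≡ 1 mod 13. 29 = 2×12 + 5. So 12^{29} ≡ 12^{5} ≡ 12 mod 13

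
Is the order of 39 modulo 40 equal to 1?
Powers of 39 mod 40: 39^1≡39, 39^2≡1. 39^1≡39≢1, so ord ≠ 1. No, the actual order is 2.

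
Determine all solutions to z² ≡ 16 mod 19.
The square roots of 16 mod 19 are 4 and 15. Verify: 4² = 16 ≡ 16 mod 19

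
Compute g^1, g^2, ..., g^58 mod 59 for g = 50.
50^1, 50^2, ..., 50^{58} mod 59: [50, 22, 38, 12, 10, 28, 43, 26, 2, 41, 44, 17, 24, 20, 56, 27, 52, 4, 23, 29, 34, 48, 40, 53, 54, 45, 8, 46, 58, 9, 37, 21, 47, 49, 31, 16, 33, 57, 18, 15, 42, 35, 39, 3, 32, 7, 55, 36, 30, 25, 11, 19, 6, 5, 14, 51, 13, 1]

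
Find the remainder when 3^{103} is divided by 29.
By Fermat: 3^{28} ≡ 1 mod 29. 103 = 3×28 + 19. So 3^{103} ≡ 3^{19} ≡ 18 mod 29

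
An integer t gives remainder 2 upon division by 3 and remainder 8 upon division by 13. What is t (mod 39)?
M = 3 × 13 = 39. M₁ = 13, y₁ ≡ 1 (mod 3). M₂ = 3, y₂ ≡ 9 (mod 13). t = 2×13×1 + 8×3×9 ≡ 8 (mod 39)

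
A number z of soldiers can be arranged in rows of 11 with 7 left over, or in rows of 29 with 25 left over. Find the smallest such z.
M = 11 × 29 = 319. M₁ = 29, y₁ ≡ 8 mod 11. M₂ = 11, y₂ ≡ 8 mod 29. z = 7×29×8 + 25×11×8 ≡ 315 mod 319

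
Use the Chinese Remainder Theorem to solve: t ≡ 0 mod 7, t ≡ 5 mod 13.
M = 7 × 13 = 91. M₁ = 13, y₁ ≡ 6 mod 7. M₂ = 7, y₂ ≡ 2 mod 13. t = 0×13×6 + 5×7×2 ≡ 70 mod 91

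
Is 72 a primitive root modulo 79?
72^{39} ≡ 1 (mod 79) and 39 < 78, so ord_79(72) = 39 ≠ 78 and 72 is not a primitive root.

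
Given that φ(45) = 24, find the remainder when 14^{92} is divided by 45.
By Euler: 14^{24} ≡ 1 (mod 45) since gcd(14, 45) = 1. 92 = 3×24 + 20. So 14^{92} ≡ 14^{20} ≡ 16 (mod 45)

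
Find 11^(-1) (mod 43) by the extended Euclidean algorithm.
Extended GCD: 11(4) + 43(-1) = 1. So 11^(-1) ≡ 4 (mod 43). Verify: 11 × 4 = 44 ≡ 1 (mod 43)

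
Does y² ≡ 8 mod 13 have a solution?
By Euler's criterion: 8^{6} ≡ 12 mod 13. Since this equals -1 (≡ 12), 8 is not a QR.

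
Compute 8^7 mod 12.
By repeated squaring mod 12: 8^{1}≡8, 8^{2}≡4, 8^{4}≡4. Then 8^{7} = 8^{4+2+1} ≡ 4 × 4 × 8 ≡ 8 mod 12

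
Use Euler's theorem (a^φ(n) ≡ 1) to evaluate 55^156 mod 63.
By Euler: 55^{36} ≡ 1 (mod 63) since gcd(55, 63) = 1. 156 = 4×36 + 12. So 55^{156} ≡ 55^{12} ≡ 1 (mod 63)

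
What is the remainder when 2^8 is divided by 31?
By repeated squaring (mod 31): 2^{1}≡2, 2^{2}≡4, 2^{4}≡16, 2^{8}≡8. So 2^{8} ≡ 8 (mod 31)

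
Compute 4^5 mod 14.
By repeated squaring (mod 14): 4^{1}≡4, 4^{2}≡2, 4^{4}≡4. Then 4^{5} = 4^{4+1} ≡ 4 × 4 ≡ 2 (mod 14)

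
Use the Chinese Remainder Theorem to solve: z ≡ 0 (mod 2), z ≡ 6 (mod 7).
M = 2 × 7 = 14. M₁ = 7, y₁ ≡ 1 (mod 2). M₂ = 2, y₂ ≡ 4 (mod 7). z = 0×7×1 + 6×2×4 ≡ 6 (mod 14)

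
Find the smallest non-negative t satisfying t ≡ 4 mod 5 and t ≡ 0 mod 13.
M = 5 × 13 = 65. M₁ = 13, y₁ ≡ 2 mod 5. M₂ = 5, y₂ ≡ 8 mod 13. t = 4×13×2 + 0×5×8 ≡ 39 mod 65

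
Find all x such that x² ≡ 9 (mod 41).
The square roots of 9 mod 41 are 38 and 3. Verify: 38² = 1444 ≡ 9 (mod 41)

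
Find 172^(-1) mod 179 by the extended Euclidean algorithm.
Extended GCD: 172(51) + 179(-49) = 1. So 172^(-1) ≡ 51 mod 179. Verify: 172 × 51 = 8772 ≡ 1 mod 179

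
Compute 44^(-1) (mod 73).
Since 73 is prime, by Fermat 44^(-1) ≡ 44^{71} ≡ 5 (mod 73). Verify: 44 × 5 = 220 ≡ 1 (mod 73)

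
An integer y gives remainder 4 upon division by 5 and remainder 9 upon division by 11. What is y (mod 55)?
M = 5 × 11 = 55. M₁ = 11, y₁ ≡ 1 (mod 5). M₂ = 5, y₂ ≡ 9 (mod 11). y = 4×11×1 + 9×5×9 ≡ 9 (mod 55)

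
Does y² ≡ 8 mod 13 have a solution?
By Euler's criterion: 8^{6} ≡ 12 mod 13. Since this equals -1 (≡ 12), 8 is not a QR.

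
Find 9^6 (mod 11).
By repeated squaring (mod 11): 9^{1}≡9, 9^{2}≡4, 9^{4}≡5. Then 9^{6} = 9^{4+2} ≡ 5 × 4 ≡ 9 (mod 11)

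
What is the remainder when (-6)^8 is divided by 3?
By repeated squaring mod 3: (-6)^{1}≡0, (-6)^{2}≡0, (-6)^{4}≡0, (-6)^{8}≡0. So (-6)^{8} ≡ 0 mod 3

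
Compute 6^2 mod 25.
6^{2} = 36 ≡ 11 (mod 25)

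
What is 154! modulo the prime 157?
(156)! = (154)! × (155) × (156) ≡ -1 mod 157. So (154)! ≡ -1 × [(156)(155)]^(-1) ≡ 78 mod 157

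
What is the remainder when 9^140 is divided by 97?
Using Fermat: 9^{96} ≡ 1 mod 97. 140 ≡ 44 mod 96. So 9^{140} ≡ 9^{44} ≡ 36 mod 97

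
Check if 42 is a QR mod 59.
By Euler's criterion: 42^{29} ≡ 58 mod 59. Since this equals -1 (≡ 58), 42 is not a QR.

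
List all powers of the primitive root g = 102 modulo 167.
102^1, 102^2, ..., 102^{166} mod 167: [102, 50, 90, 162, 158, 84, 51, 25, 45, 81, 79, 42, 109, 96, 106, 124, 123, 21, 138, 48, 53, 62, 145, 94, 69, 24, 110, 31, 156, 47, 118, 12, 55, 99, 78, 107, 59, 6, 111, 133, 39, 137, 113, 3, 139, 150, 103, 152, 140, 85, 153, 75, 135, 76, 70, 126, 160, 121, 151, 38, 35, 63, 80, 144, 159, 19, 101, 115, 40, 72, 163, 93, 134, 141, 20, 36, 165, 130, 67, 154, 10, 18, 166, 65, 117, 77, 5, 9, 83, 116, 142, 122, 86, 88, 125, 58, 71, 61, 43, 44, 146, 29, 119, 114, 105, 22, 73, 98, 143, 57, 136, 11, 120, 49, 155, 112, 68, 89, 60, 108, 161, 56, 34, 128, 30, 54, 164, 28, 17, 64, 15, 27, 82, 14, 92, 32, 91, 97, 41, 7, 46, 16, 129, 132, 104, 87, 23, 8, 148, 66, 52, 127, 95, 4, 74, 33, 26, 147, 131, 2, 37, 100, 13, 157, 149, 1]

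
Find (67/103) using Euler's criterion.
(67/103) = 67^{51} mod 103 = -1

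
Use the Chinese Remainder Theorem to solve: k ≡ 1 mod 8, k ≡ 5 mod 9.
M = 8 × 9 = 72. M₁ = 9, y₁ ≡ 1 mod 8. M₂ = 8, y₂ ≡ 8 mod 9. k = 1×9×1 + 5×8×8 ≡ 41 mod 72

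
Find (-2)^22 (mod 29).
By repeated squaring (mod 29): (-2)^{1}≡27, (-2)^{2}≡4, (-2)^{4}≡16, (-2)^{8}≡24, (-2)^{16}≡25. Then (-2)^{22} = (-2)^{16+4+2} ≡ 25 × 16 × 4 ≡ 5 (mod 29)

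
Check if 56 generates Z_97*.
ord_97(56) divides 96. For each prime q|96: 56^{48}≡96, 56^{32}≡35, none ≡ 1. So 56 has order 96 and is a primitive root mod 97.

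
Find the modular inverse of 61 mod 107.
Since 107 is prime, by Fermat 61^(-1) ≡ 61^{105} ≡ 100 mod 107. Verify: 61 × 100 = 6100 ≡ 1 mod 107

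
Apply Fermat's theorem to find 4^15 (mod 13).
By Fermat: 4^{12} ≡ 1 (mod 13). So 4^{15} = 4^{12} · 4^{3} ≡ 4^{3} ≡ 12 (mod 13)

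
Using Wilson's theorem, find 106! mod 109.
(108)! = (106)! × (107) × (108) ≡ -1 mod 109. So (106)! ≡ -1 × [(108)(107)]^(-1) ≡ 54 mod 109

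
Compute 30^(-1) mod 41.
Since 41 is prime, by Fermat 30^(-1) ≡ 30^{39} ≡ 26 mod 41. Verify: 30 × 26 = 780 ≡ 1 mod 41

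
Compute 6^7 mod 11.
By repeated squaring (mod 11): 6^{1}≡6, 6^{2}≡3, 6^{4}≡9. Then 6^{7} = 6^{4+2+1} ≡ 9 × 3 × 6 ≡ 8 (mod 11)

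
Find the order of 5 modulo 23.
Powers of 5 mod 23: 5^1≡5, 5^2≡2, 5^3≡10, 5^4≡4, 5^5≡20, 5^6≡8, 5^7≡17, 5^8≡16, 5^9≡11, 5^10≡9, 5^11≡22, 5^12≡18, 5^13≡21, 5^14≡13, 5^15≡19, 5^16≡3, 5^17≡15, 5^18≡6, 5^19≡7, 5^20≡12, 5^21≡14, 5^22≡1. So the order of 5 is 22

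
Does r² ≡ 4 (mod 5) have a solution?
By Euler's criterion: 4^{2} ≡ 1 (mod 5). Since this equals 1, 4 is a QR.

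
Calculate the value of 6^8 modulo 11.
By repeated squaring mod 11: 6^{1}≡6, 6^{2}≡3, 6^{4}≡9, 6^{8}≡4. So 6^{8} ≡ 4 mod 11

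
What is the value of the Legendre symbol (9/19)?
(9/19) = 9^{9} mod 19 = 1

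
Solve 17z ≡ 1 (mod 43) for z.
Since 43 is prime, by Fermat 17^(-1) ≡ 17^{41} ≡ 38 (mod 43). Verify: 17 × 38 = 646 ≡ 1 (mod 43)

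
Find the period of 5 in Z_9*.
Powers of 5 mod 9: 5^1≡5, 5^2≡7, 5^3≡8, 5^4≡4, 5^5≡2, 5^6≡1. So the order of 5 is 6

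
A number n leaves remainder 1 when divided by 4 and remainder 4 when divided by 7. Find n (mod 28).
M = 4 × 7 = 28. M₁ = 7, y₁ ≡ 3 (mod 4). M₂ = 4, y₂ ≡ 2 (mod 7). n = 1×7×3 + 4×4×2 ≡ 25 (mod 28)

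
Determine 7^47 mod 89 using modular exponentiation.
By repeated squaring mod 89: 7^{1}≡7, 7^{2}≡49, 7^{4}≡87, 7^{8}≡4, 7^{16}≡16, 7^{32}≡78. Then 7^{47} = 7^{32+8+4+2+1} ≡ 78 × 4 × 87 × 49 × 7 ≡ 13 mod 89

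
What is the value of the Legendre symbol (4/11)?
(4/11) = 4^{5} mod 11 = 1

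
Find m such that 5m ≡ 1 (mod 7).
Since 7 is prime, by Fermat 5^(-1) ≡ 5^{5} ≡ 3 (mod 7). Verify: 5 × 3 = 15 ≡ 1 (mod 7)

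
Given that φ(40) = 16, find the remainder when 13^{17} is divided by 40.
By Euler: 13^{16} ≡ 1 mod 40 since gcd(13, 40) = 1. 17 = 1×16 + 1. So 13^{17} ≡ 13^{1} ≡ 13 mod 40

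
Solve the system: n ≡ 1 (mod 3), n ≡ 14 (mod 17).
M = 3 × 17 = 51. M₁ = 17, y₁ ≡ 2 (mod 3). M₂ = 3, y₂ ≡ 6 (mod 17). n = 1×17×2 + 14×3×6 ≡ 31 (mod 51)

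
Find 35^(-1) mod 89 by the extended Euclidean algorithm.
Extended GCD: 35(28) + 89(-11) = 1. So 35^(-1) ≡ 28 mod 89. Verify: 35 × 28 = 980 ≡ 1 mod 89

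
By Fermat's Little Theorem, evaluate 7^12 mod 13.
By Fermat's Little Theorem, 7^{12} ≡ 1 (mod 13) since 13 is prime and gcd(7, 13) = 1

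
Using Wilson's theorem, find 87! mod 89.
(88)! = (87)! × (88) ≡ -1 mod 89. So (87)! ≡ -1 × (88)^(-1) ≡ (-1)×(-1) = 1 mod 89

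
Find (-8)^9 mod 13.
By repeated squaring mod 13: (-8)^{1}≡5, (-8)^{2}≡12, (-8)^{4}≡1, (-8)^{8}≡1. Then (-8)^{9} = (-8)^{8+1} ≡ 1 × 5 ≡ 5 mod 13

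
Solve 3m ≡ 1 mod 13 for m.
Since 13 is prime, by Fermat 3^(-1) ≡ 3^{11} ≡ 9 mod 13. Verify: 3 × 9 = 27 ≡ 1 mod 13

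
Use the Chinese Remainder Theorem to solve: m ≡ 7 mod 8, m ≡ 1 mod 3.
M = 8 × 3 = 24. M₁ = 3, y₁ ≡ 3 mod 8. M₂ = 8, y₂ ≡ 2 mod 3. m = 7×3×3 + 1×8×2 ≡ 7 mod 24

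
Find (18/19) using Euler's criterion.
(18/19) = 18^{9} mod 19 = -1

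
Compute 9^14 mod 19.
By repeated squaring (mod 19): 9^{1}≡9, 9^{2}≡5, 9^{4}≡6, 9^{8}≡17. Then 9^{14} = 9^{8+4+2} ≡ 17 × 6 × 5 ≡ 16 (mod 19)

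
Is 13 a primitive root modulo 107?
13^{53} ≡ 1 (mod 107) and 53 < 106, so ord_107(13) = 53 ≠ 106 and 13 is not a primitive root.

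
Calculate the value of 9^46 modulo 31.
Using Fermat: 9^{30} ≡ 1 (mod 31). 46 ≡ 16 (mod 30). So 9^{46} ≡ 9^{16} ≡ 9 (mod 31)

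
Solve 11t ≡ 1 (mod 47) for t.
Since 47 is prime, by Fermat 11^(-1) ≡ 11^{45} ≡ 30 (mod 47). Verify: 11 × 30 = 330 ≡ 1 (mod 47)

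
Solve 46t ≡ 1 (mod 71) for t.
Since 71 is prime, by Fermat 46^(-1) ≡ 46^{69} ≡ 17 (mod 71). Verify: 46 × 17 = 782 ≡ 1 (mod 71)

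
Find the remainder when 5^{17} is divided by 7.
By Fermat: 5^{6} ≡ 1 mod 7. 17 = 2×6 + 5. So 5^{17} ≡ 5^{5} ≡ 3 mod 7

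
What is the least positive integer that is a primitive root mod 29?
g = 2. Powers: [2, 4, 8, 16, 3, 6, 12, 24, ...] generates all 28 non-zero residues.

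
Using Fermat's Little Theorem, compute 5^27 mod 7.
By Fermat: 5^{6} ≡ 1 (mod 7). 27 = 4×6 + 3. So 5^{27} ≡ 5^{3} ≡ 6 (mod 7)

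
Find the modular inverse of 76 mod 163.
Since 163 is prime, by Fermat 76^(-1) ≡ 76^{161} ≡ 148 (mod 163). Verify: 76 × 148 = 11248 ≡ 1 (mod 163)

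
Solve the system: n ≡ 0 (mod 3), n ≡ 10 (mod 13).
M = 3 × 13 = 39. M₁ = 13, y₁ ≡ 1 (mod 3). M₂ = 3, y₂ ≡ 9 (mod 13). n = 0×13×1 + 10×3×9 ≡ 36 (mod 39)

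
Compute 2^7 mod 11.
By repeated squaring (mod 11): 2^{1}≡2, 2^{2}≡4, 2^{4}≡5. Then 2^{7} = 2^{4+2+1} ≡ 5 × 4 × 2 ≡ 7 (mod 11)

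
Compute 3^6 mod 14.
By repeated squaring (mod 14): 3^{1}≡3, 3^{2}≡9, 3^{4}≡11. Then 3^{6} = 3^{4+2} ≡ 11 × 9 ≡ 1 (mod 14)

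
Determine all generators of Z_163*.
There are φ(162) = 54 primitive roots mod 163: {2, 3, 7, 11, 12, 18, 19, 20, 29, 32, 42, 44, 45, 50, 52, 63, 66, 67, 68, 70, 72, 73, 75, 76, 79, 80, 82, 89, 92, 94, 101, 103, 106, 107, 108, 109, 112, 114, 116, 117, 120, 122, 124, 128, 129, 130, 137, 139, 147, 148, 149, 153, 154, 159}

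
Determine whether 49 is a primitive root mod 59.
49^{29} ≡ 1 (mod 59) and 29 < 58, so ord_59(49) = 29 ≠ 58 and 49 is not a primitive root.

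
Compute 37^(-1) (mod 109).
Since 109 is prime, by Fermat 37^(-1) ≡ 37^{107} ≡ 56 (mod 109). Verify: 37 × 56 = 2072 ≡ 1 (mod 109)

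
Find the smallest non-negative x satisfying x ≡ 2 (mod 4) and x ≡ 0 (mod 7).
M = 4 × 7 = 28. M₁ = 7, y₁ ≡ 3 (mod 4). M₂ = 4, y₂ ≡ 2 (mod 7). x = 2×7×3 + 0×4×2 ≡ 14 (mod 28)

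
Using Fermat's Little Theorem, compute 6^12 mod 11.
By Fermat: 6^{10} ≡ 1 (mod 11). So 6^{12} = 6^{10} · 6^{2} ≡ 6^{2} ≡ 3 (mod 11)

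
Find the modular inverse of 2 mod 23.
Since 23 is prime, by Fermat 2^(-1) ≡ 2^{21} ≡ 12 (mod 23). Verify: 2 × 12 = 24 ≡ 1 (mod 23)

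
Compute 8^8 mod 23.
By repeated squaring mod 23: 8^{1}≡8, 8^{2}≡18, 8^{4}≡2, 8^{8}≡4. So 8^{8} ≡ 4 mod 23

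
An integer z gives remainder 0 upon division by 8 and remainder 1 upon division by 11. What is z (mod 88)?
M = 8 × 11 = 88. M₁ = 11, y₁ ≡ 3 (mod 8). M₂ = 8, y₂ ≡ 7 (mod 11). z = 0×11×3 + 1×8×7 ≡ 56 (mod 88)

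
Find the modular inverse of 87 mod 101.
Since 101 is prime, by Fermat 87^(-1) ≡ 87^{99} ≡ 36 (mod 101). Verify: 87 × 36 = 3132 ≡ 1 (mod 101)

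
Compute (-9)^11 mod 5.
Using Fermat: (-9)^{4} ≡ 1 mod 5. 11 ≡ 3 mod 4. So (-9)^{11} ≡ (-9)^{3} ≡ 1 mod 5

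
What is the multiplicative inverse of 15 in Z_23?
Since 23 is prime, by Fermat 15^(-1) ≡ 15^{21} ≡ 20 (mod 23). Verify: 15 × 20 = 300 ≡ 1 (mod 23)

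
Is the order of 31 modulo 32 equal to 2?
Powers of 31 mod 32: 31^1≡31, 31^2≡1. First k with 31^k≡1 is k=2. Yes, ord_32(31) = 2.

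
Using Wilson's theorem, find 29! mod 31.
(30)! = (29)! × (30) ≡ -1 mod 31. So (29)! ≡ -1 × (30)^(-1) ≡ (-1)×(-1) = 1 mod 31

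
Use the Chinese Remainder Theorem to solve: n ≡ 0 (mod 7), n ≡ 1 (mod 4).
M = 7 × 4 = 28. M₁ = 4, y₁ ≡ 2 (mod 7). M₂ = 7, y₂ ≡ 3 (mod 4). n = 0×4×2 + 1×7×3 ≡ 21 (mod 28)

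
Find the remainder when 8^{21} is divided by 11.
By Fermat: 8^{10} ≡ 1 mod 11. 21 = 2×10 + 1. So 8^{21} ≡ 8^{1} ≡ 8 mod 11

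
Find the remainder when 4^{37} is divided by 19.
By Fermat: 4^{18} ≡ 1 (mod 19). 37 = 2×18 + 1. So 4^{37} ≡ 4^{1} ≡ 4 (mod 19)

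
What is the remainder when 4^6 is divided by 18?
By repeated squaring (mod 18): 4^{1}≡4, 4^{2}≡16, 4^{4}≡4. Then 4^{6} = 4^{4+2} ≡ 4 × 16 ≡ 10 (mod 18)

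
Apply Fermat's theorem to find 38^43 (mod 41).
By Fermat: 38^{40} ≡ 1 (mod 41). So 38^{43} = 38^{40} · 38^{3} ≡ 38^{3} ≡ 14 (mod 41)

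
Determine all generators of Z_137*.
There are φ(136) = 64 primitive roots mod 137: {3, 5, 6, 12, 13, 20, 21, 23, 24, 26, 27, 29, 31, 33, 35, 40, 42, 43, 45, 46, 47, 48, 51, 52, 53, 54, 55, 57, 58, 62, 66, 67, 70, 71, 75, 79, 80, 82, 83, 84, 85, 86, 89, 90, 91, 92, 94, 95, 97, 102, 104, 106, 108, 110, 111, 113, 114, 116, 117, 124, 125, 131, 132, 134}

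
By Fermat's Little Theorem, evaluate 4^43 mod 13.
By Fermat: 4^{12} ≡ 1 (mod 13). 43 = 3×12 + 7. So 4^{43} ≡ 4^{7} ≡ 4 (mod 13)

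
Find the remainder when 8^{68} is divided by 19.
By Fermat: 8^{18} ≡ 1 mod 19. 68 = 3×18 + 14. So 8^{68} ≡ 8^{14} ≡ 7 mod 19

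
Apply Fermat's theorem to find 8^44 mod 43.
By Fermat: 8^{42} ≡ 1 mod 43. So 8^{44} = 8^{42} · 8^{2} ≡ 8^{2} ≡ 21 mod 43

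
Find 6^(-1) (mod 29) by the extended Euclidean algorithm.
Extended GCD: 6(5) + 29(-1) = 1. So 6^(-1) ≡ 5 (mod 29). Verify: 6 × 5 = 30 ≡ 1 (mod 29)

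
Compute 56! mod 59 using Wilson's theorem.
(58)! = (56)! × (57) × (58) ≡ -1 mod 59. So (56)! ≡ -1 × [(58)(57)]^(-1) ≡ 29 mod 59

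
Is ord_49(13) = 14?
Powers of 13 mod 49: 13^1≡13, 13^2≡22, 13^3≡41, 13^4≡43, 13^5≡20, 13^6≡15, 13^7≡48, 13^8≡36, 13^9≡27, 13^10≡8, 13^11≡6, 13^12≡29, 13^13≡34, 13^14≡1. First k with 13^k≡1 is k=14. Yes, ord_49(13) = 14.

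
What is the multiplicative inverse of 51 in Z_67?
Since 67 is prime, by Fermat 51^(-1) ≡ 51^{65} ≡ 46 mod 67. Verify: 51 × 46 = 2346 ≡ 1 mod 67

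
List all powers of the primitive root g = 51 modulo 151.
51^1, 51^2, ..., 51^{150} mod 151: [51, 34, 73, 99, 66, 44, 130, 137, 41, 128, 35, 124, 133, 139, 143, 45, 30, 20, 114, 76, 101, 17, 112, 125, 33, 22, 65, 144, 96, 64, 93, 62, 142, 145, 147, 98, 15, 10, 57, 38, 126, 84, 56, 138, 92, 11, 108, 72, 48, 32, 122, 31, 71, 148, 149, 49, 83, 5, 104, 19, 63, 42, 28, 69, 46, 81, 54, 36, 24, 16, 61, 91, 111, 74, 150, 100, 117, 78, 52, 85, 107, 21, 14, 110, 23, 116, 27, 18, 12, 8, 106, 121, 131, 37, 75, 50, 134, 39, 26, 118, 129, 86, 7, 55, 87, 58, 89, 9, 6, 4, 53, 136, 141, 94, 113, 25, 67, 95, 13, 59, 140, 43, 79, 103, 119, 29, 120, 80, 3, 2, 102, 68, 146, 47, 132, 88, 109, 123, 82, 105, 70, 97, 115, 127, 135, 90, 60, 40, 77, 1]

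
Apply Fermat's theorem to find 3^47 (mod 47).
By Fermat: 3^{46} ≡ 1 (mod 47). So 3^{47} = 3^{46} · 3^{1} ≡ 3^{1} ≡ 3 (mod 47)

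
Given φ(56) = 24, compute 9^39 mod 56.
By Euler: 9^{24} ≡ 1 (mod 56) since gcd(9, 56) = 1. 39 = 1×24 + 15. So 9^{39} ≡ 9^{15} ≡ 1 (mod 56)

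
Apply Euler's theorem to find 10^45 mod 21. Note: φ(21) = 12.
By Euler: 10^{12} ≡ 1 mod 21 since gcd(10, 21) = 1. 45 = 3×12 + 9. So 10^{45} ≡ 10^{9} ≡ 13 mod 21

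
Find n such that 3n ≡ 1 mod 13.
Since 13 is prime, by Fermat 3^(-1) ≡ 3^{11} ≡ 9 mod 13. Verify: 3 × 9 = 27 ≡ 1 mod 13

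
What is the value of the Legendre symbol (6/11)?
(6/11) = 6^{5} mod 11 = -1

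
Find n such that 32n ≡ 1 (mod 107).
Since 107 is prime, by Fermat 32^(-1) ≡ 32^{105} ≡ 97 (mod 107). Verify: 32 × 97 = 3104 ≡ 1 (mod 107)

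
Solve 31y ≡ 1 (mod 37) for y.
Since 37 is prime, by Fermat 31^(-1) ≡ 31^{35} ≡ 6 (mod 37). Verify: 31 × 6 = 186 ≡ 1 (mod 37)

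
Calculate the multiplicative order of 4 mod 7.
Powers of 4 mod 7: 4^1≡4, 4^2≡2, 4^3≡1. ord_7(4) = 3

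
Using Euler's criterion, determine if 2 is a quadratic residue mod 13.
By Euler's criterion: 2^{6} ≡ 12 mod 13. Since this equals -1 (≡ 12), 2 is not a QR.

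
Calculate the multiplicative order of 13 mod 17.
Powers of 13 mod 17: 13^1≡13, 13^2≡16, 13^3≡4, 13^4≡1. ord_17(13) = 4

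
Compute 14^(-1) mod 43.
Since 43 is prime, by Fermat 14^(-1) ≡ 14^{41} ≡ 40 mod 43. Verify: 14 × 40 = 560 ≡ 1 mod 43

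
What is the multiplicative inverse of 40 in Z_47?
Since 47 is prime, by Fermat 40^(-1) ≡ 40^{45} ≡ 20 mod 47. Verify: 40 × 20 = 800 ≡ 1 mod 47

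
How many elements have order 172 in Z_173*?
There are φ(173-1) = φ(172) = 84 primitive roots modulo 173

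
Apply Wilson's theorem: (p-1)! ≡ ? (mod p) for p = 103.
By Wilson's theorem, (102)! ≡ -1 ≡ 102 mod 103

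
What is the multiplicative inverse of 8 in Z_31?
Since 31 is prime, by Fermat 8^(-1) ≡ 8^{29} ≡ 4 (mod 31). Verify: 8 × 4 = 32 ≡ 1 (mod 31)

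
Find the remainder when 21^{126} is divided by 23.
By Fermat: 21^{22} ≡ 1 (mod 23). 126 = 5×22 + 16. So 21^{126} ≡ 21^{16} ≡ 9 (mod 23)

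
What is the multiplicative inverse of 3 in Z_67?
Since 67 is prime, by Fermat 3^(-1) ≡ 3^{65} ≡ 45 mod 67. Verify: 3 × 45 = 135 ≡ 1 mod 67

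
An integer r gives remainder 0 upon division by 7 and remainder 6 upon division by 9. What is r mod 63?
M = 7 × 9 = 63. M₁ = 9, y₁ ≡ 4 mod 7. M₂ = 7, y₂ ≡ 4 mod 9. r = 0×9×4 + 6×7×4 ≡ 42 mod 63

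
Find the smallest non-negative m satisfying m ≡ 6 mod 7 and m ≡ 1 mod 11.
M = 7 × 11 = 77. M₁ = 11, y₁ ≡ 2 mod 7. M₂ = 7, y₂ ≡ 8 mod 11. m = 6×11×2 + 1×7×8 ≡ 34 mod 77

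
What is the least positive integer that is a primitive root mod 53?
g = 2. Powers: [2, 4, 8, 16, 32, 11, 22, 44, ...] generates all 52 non-zero residues.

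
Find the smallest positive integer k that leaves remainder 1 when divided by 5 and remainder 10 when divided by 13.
M = 5 × 13 = 65. M₁ = 13, y₁ ≡ 2 mod 5. M₂ = 5, y₂ ≡ 8 mod 13. k = 1×13×2 + 10×5×8 ≡ 36 mod 65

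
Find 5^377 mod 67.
Using Fermat: 5^{66} ≡ 1 mod 67. 377 ≡ 47 mod 66. So 5^{377} ≡ 5^{47} ≡ 58 mod 67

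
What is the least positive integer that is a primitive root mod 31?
g = 3. For each prime q|30: 3^{15}≡30, 3^{10}≡25, 3^{6}≡16, none ≡ 1, so ord_31(3) = 30 and 3 is a primitive root.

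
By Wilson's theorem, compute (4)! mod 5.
By Wilson's theorem, (4)! ≡ -1 ≡ 4 mod 5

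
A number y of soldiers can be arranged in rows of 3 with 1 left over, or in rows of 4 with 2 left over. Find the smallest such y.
M = 3 × 4 = 12. M₁ = 4, y₁ ≡ 1 (mod 3). M₂ = 3, y₂ ≡ 3 (mod 4). y = 1×4×1 + 2×3×3 ≡ 10 (mod 12)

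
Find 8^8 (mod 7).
Using Fermat: 8^{6} ≡ 1 (mod 7). 8 ≡ 2 (mod 6). So 8^{8} ≡ 8^{2} ≡ 1 (mod 7)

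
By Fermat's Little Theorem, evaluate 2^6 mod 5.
By Fermat: 2^{4} ≡ 1 (mod 5). So 2^{6} = 2^{4} · 2^{2} ≡ 2^{2} ≡ 4 (mod 5)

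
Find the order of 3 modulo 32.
Powers of 3 mod 32: 3^1≡3, 3^2≡9, 3^3≡27, 3^4≡17, 3^5≡19, 3^6≡25, 3^7≡11, 3^8≡1. Order = 8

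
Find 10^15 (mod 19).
By repeated squaring (mod 19): 10^{1}≡10, 10^{2}≡5, 10^{4}≡6, 10^{8}≡17. Then 10^{15} = 10^{8+4+2+1} ≡ 17 × 6 × 5 × 10 ≡ 8 (mod 19)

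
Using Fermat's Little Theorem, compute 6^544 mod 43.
By Fermat: 6^{42} ≡ 1 mod 43. 544 ≡ 40 mod 42. So 6^{544} ≡ 6^{40} ≡ 6 mod 43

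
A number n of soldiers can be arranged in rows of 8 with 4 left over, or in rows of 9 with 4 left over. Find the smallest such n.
M = 8 × 9 = 72. M₁ = 9, y₁ ≡ 1 mod 8. M₂ = 8, y₂ ≡ 8 mod 9. n = 4×9×1 + 4×8×8 ≡ 4 mod 72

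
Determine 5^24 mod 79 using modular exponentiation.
By repeated squaring mod 79: 5^{1}≡5, 5^{2}≡25, 5^{4}≡72, 5^{8}≡49, 5^{16}≡31. Then 5^{24} = 5^{16+8} ≡ 31 × 49 ≡ 18 mod 79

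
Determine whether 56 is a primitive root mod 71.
ord_71(56) divides 70. For each prime q|70: 56^{35}≡70, 56^{14}≡25, 56^{10}≡48, none ≡ 1. So 56 has order 70 and is a primitive root mod 71.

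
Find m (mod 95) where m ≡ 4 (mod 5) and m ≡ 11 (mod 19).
M = 5 × 19 = 95. M₁ = 19, y₁ ≡ 4 (mod 5). M₂ = 5, y₂ ≡ 4 (mod 19). m = 4×19×4 + 11×5×4 ≡ 49 (mod 95)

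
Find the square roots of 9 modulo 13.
The square roots of 9 mod 13 are 3 and 10. Verify: 3² = 9 ≡ 9 (mod 13)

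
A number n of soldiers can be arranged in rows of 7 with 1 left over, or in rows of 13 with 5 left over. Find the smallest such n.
M = 7 × 13 = 91. M₁ = 13, y₁ ≡ 6 mod 7. M₂ = 7, y₂ ≡ 2 mod 13. n = 1×13×6 + 5×7×2 ≡ 57 mod 91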